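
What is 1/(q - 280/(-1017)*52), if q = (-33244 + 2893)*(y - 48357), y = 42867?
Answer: 1017/169459663390 ≈ 6.0014e-9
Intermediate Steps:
q = 166626990 (q = (-33244 + 2893)*(42867 - 48357) = -30351*(-5490) = 166626990)
1/(q - 280/(-1017)*52) = 1/(166626990 - 280/(-1017)*52) = 1/(166626990 - 280*(-1/1017)*52) = 1/(166626990 + (280/1017)*52) = 1/(166626990 + 14560/1017) = 1/(169459663390/1017) = 1017/169459663390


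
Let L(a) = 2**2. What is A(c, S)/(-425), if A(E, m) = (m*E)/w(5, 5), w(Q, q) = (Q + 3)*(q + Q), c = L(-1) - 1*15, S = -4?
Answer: -11/8500 ≈ -0.0012941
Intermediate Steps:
L(a) = 4
c = -11 (c = 4 - 1*15 = 4 - 15 = -11)
w(Q, q) = (3 + Q)*(Q + q)
A(E, m) = E*m/80 (A(E, m) = (m*E)/(5**2 + 3*5 + 3*5 + 5*5) = (E*m)/(25 + 15 + 15 + 25) = (E*m)/80 = (E*m)*(1/80) = E*m/80)
A(c, S)/(-425) = ((1/80)*(-11)*(-4))/(-425) = (11/20)*(-1/425) = -11/8500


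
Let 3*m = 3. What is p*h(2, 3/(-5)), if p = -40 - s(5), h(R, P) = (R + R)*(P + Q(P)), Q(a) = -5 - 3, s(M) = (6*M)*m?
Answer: 2408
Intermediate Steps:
m = 1 (m = (1/3)*3 = 1)
s(M) = 6*M (s(M) = (6*M)*1 = 6*M)
Q(a) = -8
h(R, P) = 2*R*(-8 + P) (h(R, P) = (R + R)*(P - 8) = (2*R)*(-8 + P) = 2*R*(-8 + P))
p = -70 (p = -40 - 6*5 = -40 - 1*30 = -40 - 30 = -70)
p*h(2, 3/(-5)) = -140*2*(-8 + 3/(-5)) = -140*2*(-8 + 3*(-1/5)) = -140*2*(-8 - 3/5) = -140*2*(-43)/5 = -70*(-172/5) = 2408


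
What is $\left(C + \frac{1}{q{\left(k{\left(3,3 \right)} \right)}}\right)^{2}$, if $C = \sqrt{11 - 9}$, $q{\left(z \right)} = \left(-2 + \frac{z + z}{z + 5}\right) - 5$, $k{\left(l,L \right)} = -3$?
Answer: $\frac{201}{100} - \frac{\sqrt{2}}{5} \approx 1.7272$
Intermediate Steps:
$q{\left(z \right)} = -7 + \frac{2 z}{5 + z}$ ($q{\left(z \right)} = \left(-2 + \frac{2 z}{5 + z}\right) - 5 = -7 + \frac{2 z}{5 + z}$)
$C = \sqrt{2} \approx 1.4142$
$\left(C + \frac{1}{q{\left(k{\left(3,3 \right)} \right)}}\right)^{2} = \left(\sqrt{2} + \frac{1}{5 \frac{1}{5 - 3} \left(-7 - -3\right)}\right)^{2} = \left(\sqrt{2} + \frac{1}{5 \cdot \frac{1}{2} \left(-7 + 3\right)}\right)^{2} = \left(\sqrt{2} + \frac{1}{5 \cdot \frac{1}{2} \left(-4\right)}\right)^{2} = \left(\sqrt{2} + \frac{1}{-10}\right)^{2} = \left(\sqrt{2} - \frac{1}{10}\right)^{2} = \left(- \frac{1}{10} + \sqrt{2}\right)^{2}$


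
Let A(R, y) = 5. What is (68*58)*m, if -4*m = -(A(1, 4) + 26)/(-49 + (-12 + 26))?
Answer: -30566/35 ≈ -873.31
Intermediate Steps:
m = -31/140 (m = -(-1)*(5 + 26)/(-49 + (-12 + 26))/4 = -(-1)*31/(-49 + 14)/4 = -(-1)*31/(-35)/4 = -(-1)*31*(-1/35)/4 = -(-1)*(-31)/(4*35) = -¼*31/35 = -31/140 ≈ -0.22143)
(68*58)*m = (68*58)*(-31/140) = 3944*(-31/140) = -30566/35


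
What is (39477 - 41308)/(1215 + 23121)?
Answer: -1831/24336 ≈ -0.075238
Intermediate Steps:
(39477 - 41308)/(1215 + 23121) = -1831/24336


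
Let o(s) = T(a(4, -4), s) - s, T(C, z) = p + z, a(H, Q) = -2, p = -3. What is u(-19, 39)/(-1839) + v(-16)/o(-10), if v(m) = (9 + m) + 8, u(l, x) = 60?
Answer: -673/1839 ≈ -0.36596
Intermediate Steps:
v(m) = 17 + m
T(C, z) = -3 + z
o(s) = -3 (o(s) = (-3 + s) - s = -3)
u(-19, 39)/(-1839) + v(-16)/o(-10) = 60/(-1839) + (17 - 16)/(-3) = 60*(-1/1839) + 1*(-⅓) = -20/613 - ⅓ = -673/1839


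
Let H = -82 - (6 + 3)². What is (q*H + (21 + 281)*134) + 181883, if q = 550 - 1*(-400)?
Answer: 67501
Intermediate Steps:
H = -163 (H = -82 - 1*9² = -82 - 1*81 = -82 - 81 = -163)
q = 950 (q = 550 + 400 = 950)
(q*H + (21 + 281)*134) + 181883 = (950*(-163) + (21 + 281)*134) + 181883 = (-154850 + 302*134) + 181883 = (-154850 + 40468) + 181883 = -114382 + 181883 = 67501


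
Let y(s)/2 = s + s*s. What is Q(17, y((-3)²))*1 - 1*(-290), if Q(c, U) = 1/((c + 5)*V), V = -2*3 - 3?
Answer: 57419/198 ≈ 290.00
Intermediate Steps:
V = -9 (V = -6 - 3 = -9)
y(s) = 2*s + 2*s² (y(s) = 2*(s + s*s) = 2*(s + s²) = 2*s + 2*s²)
Q(c, U) = 1/(-45 - 9*c) (Q(c, U) = 1/((c + 5)*(-9)) = 1/((5 + c)*(-9)) = 1/(-45 - 9*c))
Q(17, y((-3)²))*1 - 1*(-290) = -1/(45 + 9*17)*1 - 1*(-290) = -1/(45 + 153)*1 + 290 = -1/198*1 + 290 = -1/198 + 290 = 57419/198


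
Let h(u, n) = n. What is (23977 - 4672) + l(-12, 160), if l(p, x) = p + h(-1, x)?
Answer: 19453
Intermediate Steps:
l(p, x) = p + x
(23977 - 4672) + l(-12, 160) = (23977 - 4672) + (-12 + 160) = 19305 + 148 = 19453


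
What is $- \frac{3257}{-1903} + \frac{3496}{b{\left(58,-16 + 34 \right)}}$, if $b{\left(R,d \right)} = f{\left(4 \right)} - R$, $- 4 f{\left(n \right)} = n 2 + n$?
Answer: $- \frac{6454211}{116083} \approx -55.6$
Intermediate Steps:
$f{\left(n \right)} = - \frac{3 n}{4}$ ($f{\left(n \right)} = - \frac{n 2 + n}{4} = - \frac{2 n + n}{4} = - \frac{3 n}{4}$)
$b{\left(R,d \right)} = -3 - R$ ($b{\left(R,d \right)} = \left(- \frac{3}{4}\right) 4 - R = -3 - R$)
$- \frac{3257}{-1903} + \frac{3496}{b{\left(58,-16 + 34 \right)}} = - \frac{3257}{-1903} + \frac{3496}{-3 - 58} = \left(-3257\right) \left(- \frac{1}{1903}\right) + \frac{3496}{-3 - 58} = \frac{3257}{1903} + \frac{3496}{-61} = \frac{3257}{1903} + 3496 \left(- \frac{1}{61}\right) = \frac{3257}{1903} - \frac{3496}{61} = - \frac{6454211}{116083}$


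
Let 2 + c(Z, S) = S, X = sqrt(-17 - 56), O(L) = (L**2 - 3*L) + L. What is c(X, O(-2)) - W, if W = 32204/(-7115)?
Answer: 74894/7115 ≈ 10.526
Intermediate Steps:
O(L) = L**2 - 2*L
W = -32204/7115 (W = 32204*(-1/7115) = -32204/7115 ≈ -4.5262)
X = I*sqrt(73) (X = sqrt(-73) = I*sqrt(73) ≈ 8.544*I)
c(Z, S) = -2 + S
c(X, O(-2)) - W = (-2 - 2*(-2 - 2)) - 1*(-32204/7115) = (-2 - 2*(-4)) + 32204/7115 = (-2 + 8) + 32204/7115 = 6 + 32204/7115 = 74894/7115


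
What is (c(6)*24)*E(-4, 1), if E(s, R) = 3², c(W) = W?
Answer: 1296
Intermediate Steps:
E(s, R) = 9
(c(6)*24)*E(-4, 1) = (6*24)*9 = 144*9 = 1296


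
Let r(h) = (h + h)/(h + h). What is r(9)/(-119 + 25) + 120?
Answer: 11279/94 ≈ 119.99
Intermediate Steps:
r(h) = 1 (r(h) = (2*h)/((2*h)) = (2*h)*(1/(2*h)) = 1)
r(9)/(-119 + 25) + 120 = 1/(-119 + 25) + 120 = 1/(-94) + 120 = -1/94*1 + 120 = -1/94 + 120 = 11279/94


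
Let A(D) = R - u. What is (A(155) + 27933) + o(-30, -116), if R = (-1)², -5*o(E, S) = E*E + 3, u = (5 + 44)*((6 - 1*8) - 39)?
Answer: 148812/5 ≈ 29762.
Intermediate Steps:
u = -2009 (u = 49*((6 - 8) - 39) = 49*(-2 - 39) = 49*(-41) = -2009)
o(E, S) = -⅗ - E²/5 (o(E, S) = -(E*E + 3)/5 = -(E² + 3)/5 = -(3 + E²)/5 = -⅗ - E²/5)
R = 1
A(D) = 2010 (A(D) = 1 - 1*(-2009) = 1 + 2009 = 2010)
(A(155) + 27933) + o(-30, -116) = (2010 + 27933) + (-⅗ - ⅕*(-30)²) = 29943 + (-⅗ - ⅕*900) = 29943 + (-⅗ - 180) = 29943 - 903/5 = 148812/5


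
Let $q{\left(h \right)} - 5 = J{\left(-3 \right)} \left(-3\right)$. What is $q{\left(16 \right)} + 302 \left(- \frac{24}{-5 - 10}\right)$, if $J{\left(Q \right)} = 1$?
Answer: $\frac{2426}{5} \approx 485.2$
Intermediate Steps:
$q{\left(h \right)} = 2$ ($q{\left(h \right)} = 5 + 1 \left(-3\right) = 5 - 3 = 2$)
$q{\left(16 \right)} + 302 \left(- \frac{24}{-5 - 10}\right) = 2 + 302 \left(- \frac{24}{-5 - 10}\right) = 2 + 302 \left(- \frac{24}{-15}\right) = 2 + 302 \left(\left(-24\right) \left(- \frac{1}{15}\right)\right) = 2 + 302 \cdot \frac{8}{5} = 2 + \frac{2416}{5} = \frac{2426}{5}$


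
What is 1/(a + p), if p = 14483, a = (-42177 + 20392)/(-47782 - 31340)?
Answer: 79122/1145945711 ≈ 6.9045e-5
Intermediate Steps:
a = 21785/79122 (a = -21785/(-79122) = -21785*(-1/79122) = 21785/79122 ≈ 0.27533)
1/(a + p) = 1/(21785/79122 + 14483) = 1/(1145945711/79122) = 79122/1145945711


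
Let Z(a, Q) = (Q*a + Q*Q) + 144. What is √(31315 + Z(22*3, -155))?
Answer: 11*√374 ≈ 212.73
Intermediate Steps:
Z(a, Q) = 144 + Q² + Q*a (Z(a, Q) = (Q*a + Q²) + 144 = (Q² + Q*a) + 144 = 144 + Q² + Q*a)
√(31315 + Z(22*3, -155)) = √(31315 + (144 + (-155)² - 3410*3)) = √(31315 + (144 + 24025 - 155*66)) = √(31315 + (144 + 24025 - 10230)) = √(31315 + 13939) = √45254 = 11*√374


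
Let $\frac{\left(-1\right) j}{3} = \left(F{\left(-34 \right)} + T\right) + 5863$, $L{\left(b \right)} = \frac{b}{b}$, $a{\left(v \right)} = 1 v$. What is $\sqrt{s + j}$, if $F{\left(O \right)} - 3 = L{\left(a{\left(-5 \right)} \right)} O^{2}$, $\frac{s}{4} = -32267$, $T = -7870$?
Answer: $2 i \sqrt{31631} \approx 355.7 i$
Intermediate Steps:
$a{\left(v \right)} = v$
$s = -129068$ ($s = 4 \left(-32267\right) = -129068$)
$L{\left(b \right)} = 1$
$F{\left(O \right)} = 3 + O^{2}$ ($F{\left(O \right)} = 3 + 1 O^{2} = 3 + O^{2}$)
$j = 2544$ ($j = - 3 \left(\left(\left(3 + \left(-34\right)^{2}\right) - 7870\right) + 5863\right) = - 3 \left(\left(\left(3 + 1156\right) - 7870\right) + 5863\right) = - 3 \left(\left(1159 - 7870\right) + 5863\right) = - 3 \left(-6711 + 5863\right) = \left(-3\right) \left(-848\right) = 2544$)
$\sqrt{s + j} = \sqrt{-129068 + 2544} = \sqrt{-126524} = 2 i \sqrt{31631}$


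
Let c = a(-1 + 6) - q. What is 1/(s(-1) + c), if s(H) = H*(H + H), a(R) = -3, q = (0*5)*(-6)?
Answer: -1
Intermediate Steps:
q = 0 (q = 0*(-6) = 0)
s(H) = 2*H**2 (s(H) = H*(2*H) = 2*H**2)
c = -3 (c = -3 - 1*0 = -3 + 0 = -3)
1/(s(-1) + c) = 1/(2*(-1)**2 - 3) = 1/(2*1 - 3) = 1/(2 - 3) = 1/(-1) = -1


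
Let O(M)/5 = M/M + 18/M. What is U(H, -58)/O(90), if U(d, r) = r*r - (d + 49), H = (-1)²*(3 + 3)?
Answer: 1103/2 ≈ 551.50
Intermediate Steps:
H = 6 (H = 1*6 = 6)
U(d, r) = -49 + r² - d (U(d, r) = r² - (49 + d) = r² + (-49 - d) = -49 + r² - d)
O(M) = 5 + 90/M (O(M) = 5*(M/M + 18/M) = 5*(1 + 18/M) = 5 + 90/M)
U(H, -58)/O(90) = (-49 + (-58)² - 1*6)/(5 + 90/90) = (-49 + 3364 - 6)/(5 + 90*(1/90)) = 3309/(5 + 1) = 3309/6 = 3309*(⅙) = 1103/2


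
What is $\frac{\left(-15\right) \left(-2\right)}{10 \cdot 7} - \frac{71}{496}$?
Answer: $\frac{991}{3472} \approx 0.28543$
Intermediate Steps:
$\frac{\left(-15\right) \left(-2\right)}{10 \cdot 7} - \frac{71}{496} = \frac{30}{70} - \frac{71}{496} = 30 \cdot \frac{1}{70} - \frac{71}{496} = \frac{3}{7} - \frac{71}{496} = \frac{991}{3472}$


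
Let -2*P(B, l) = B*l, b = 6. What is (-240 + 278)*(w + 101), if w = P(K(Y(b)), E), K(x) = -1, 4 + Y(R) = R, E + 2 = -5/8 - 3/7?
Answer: 211679/56 ≈ 3780.0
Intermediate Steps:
E = -171/56 (E = -2 + (-5/8 - 3/7) = -2 - 59/56 = -171/56 ≈ -3.0536)
Y(R) = -4 + R
P(B, l) = -B*l/2
w = -171/112 (w = -1/2*(-1)*(-171/56) = -171/112 ≈ -1.5268)
(-240 + 278)*(w + 101) = (-240 + 278)*(-171/112 + 101) = 38*(11141/112) = 211679/56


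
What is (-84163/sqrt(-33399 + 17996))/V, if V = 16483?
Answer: 84163*I*sqrt(15403)/253887649 ≈ 0.041142*I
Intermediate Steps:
(-84163/sqrt(-33399 + 17996))/V = -84163/sqrt(-33399 + 17996)/16483 = -84163*(-I*sqrt(15403)/15403)*(1/16483) = -(-84163)*I*sqrt(15403)/15403*(1/16483) = (84163*I*sqrt(15403)/15403)*(1/16483) = 84163*I*sqrt(15403)/253887649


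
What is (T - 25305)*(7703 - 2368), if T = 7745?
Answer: -93682600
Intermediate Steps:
(T - 25305)*(7703 - 2368) = (7745 - 25305)*(7703 - 2368) = -17560*5335 = -93682600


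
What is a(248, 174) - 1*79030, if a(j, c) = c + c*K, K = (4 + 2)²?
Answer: -72592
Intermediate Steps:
K = 36 (K = 6² = 36)
a(j, c) = 37*c (a(j, c) = c + c*36 = c + 36*c = 37*c)
a(248, 174) - 1*79030 = 37*174 - 1*79030 = 6438 - 79030 = -72592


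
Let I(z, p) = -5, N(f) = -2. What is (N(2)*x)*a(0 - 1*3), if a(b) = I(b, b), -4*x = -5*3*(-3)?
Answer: -225/2 ≈ -112.50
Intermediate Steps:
x = -45/4 (x = -(-5*3)*(-3)/4 = -(-15)*(-3)/4 = -¼*45 = -45/4 ≈ -11.250)
a(b) = -5
(N(2)*x)*a(0 - 1*3) = -2*(-45/4)*(-5) = (45/2)*(-5) = -225/2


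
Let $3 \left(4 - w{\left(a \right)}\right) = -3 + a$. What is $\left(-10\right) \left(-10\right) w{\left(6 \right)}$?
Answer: $300$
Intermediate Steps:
$w{\left(a \right)} = 5 - \frac{a}{3}$ ($w{\left(a \right)} = 4 - \frac{-3 + a}{3} = 4 - \left(-1 + \frac{a}{3}\right) = 5 - \frac{a}{3}$)
$\left(-10\right) \left(-10\right) w{\left(6 \right)} = \left(-10\right) \left(-10\right) \left(5 - 2\right) = 100 \left(5 - 2\right) = 100 \cdot 3 = 300$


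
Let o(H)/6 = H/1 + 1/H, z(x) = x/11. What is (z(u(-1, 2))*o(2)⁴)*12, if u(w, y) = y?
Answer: 1215000/11 ≈ 1.1045e+5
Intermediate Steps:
z(x) = x/11 (z(x) = x*(1/11) = x/11)
o(H) = 6*H + 6/H (o(H) = 6*(H/1 + 1/H) = 6*(H*1 + 1/H) = 6*(H + 1/H) = 6*H + 6/H)
(z(u(-1, 2))*o(2)⁴)*12 = (((1/11)*2)*(6*2 + 6/2)⁴)*12 = (2*(12 + 6*(½))⁴/11)*12 = (2*(12 + 3)⁴/11)*12 = ((2/11)*15⁴)*12 = ((2/11)*50625)*12 = (101250/11)*12 = 1215000/11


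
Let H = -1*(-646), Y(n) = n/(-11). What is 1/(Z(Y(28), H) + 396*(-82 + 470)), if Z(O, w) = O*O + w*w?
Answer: 121/69087428 ≈ 1.7514e-6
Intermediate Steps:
Y(n) = -n/11 (Y(n) = n*(-1/11) = -n/11)
H = 646
Z(O, w) = O² + w²
1/(Z(Y(28), H) + 396*(-82 + 470)) = 1/(((-1/11*28)² + 646²) + 396*(-82 + 470)) = 1/(((-28/11)² + 417316) + 396*388) = 1/((784/121 + 417316) + 153648) = 1/(50496020/121 + 153648) = 1/(69087428/121) = 121/69087428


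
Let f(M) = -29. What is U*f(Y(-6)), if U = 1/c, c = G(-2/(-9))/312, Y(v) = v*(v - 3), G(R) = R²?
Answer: -183222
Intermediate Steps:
Y(v) = v*(-3 + v)
c = 1/6318 (c = (-2/(-9))²/312 = (-2*(-⅑))²*(1/312) = (2/9)²*(1/312) = (4/81)*(1/312) = 1/6318 ≈ 0.00015828)
U = 6318 (U = 1/(1/6318) = 6318)
U*f(Y(-6)) = 6318*(-29) = -183222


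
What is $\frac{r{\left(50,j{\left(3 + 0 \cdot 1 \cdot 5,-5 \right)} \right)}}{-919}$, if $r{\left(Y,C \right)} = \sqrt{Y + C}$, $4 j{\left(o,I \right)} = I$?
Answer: $- \frac{\sqrt{195}}{1838} \approx -0.0075975$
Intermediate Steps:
$j{\left(o,I \right)} = \frac{I}{4}$
$r{\left(Y,C \right)} = \sqrt{C + Y}$
$\frac{r{\left(50,j{\left(3 + 0 \cdot 1 \cdot 5,-5 \right)} \right)}}{-919} = \frac{\sqrt{\frac{1}{4} \left(-5\right) + 50}}{-919} = \sqrt{- \frac{5}{4} + 50} \left(- \frac{1}{919}\right) = \sqrt{\frac{195}{4}} \left(- \frac{1}{919}\right) = \frac{\sqrt{195}}{2} \left(- \frac{1}{919}\right) = - \frac{\sqrt{195}}{1838}$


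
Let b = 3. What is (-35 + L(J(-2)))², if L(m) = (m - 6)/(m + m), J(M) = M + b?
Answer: 5625/4 ≈ 1406.3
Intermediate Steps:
J(M) = 3 + M (J(M) = M + 3 = 3 + M)
L(m) = (-6 + m)/(2*m) (L(m) = (-6 + m)/((2*m)) = (-6 + m)*(1/(2*m)) = (-6 + m)/(2*m))
(-35 + L(J(-2)))² = (-35 + (-6 + (3 - 2))/(2*(3 - 2)))² = (-35 + (½)*(-6 + 1)/1)² = (-35 + (½)*1*(-5))² = (-35 - 5/2)² = (-75/2)² = 5625/4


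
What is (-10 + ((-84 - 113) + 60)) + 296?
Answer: 149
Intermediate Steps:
(-10 + ((-84 - 113) + 60)) + 296 = (-10 + (-197 + 60)) + 296 = (-10 - 137) + 296 = -147 + 296 = 149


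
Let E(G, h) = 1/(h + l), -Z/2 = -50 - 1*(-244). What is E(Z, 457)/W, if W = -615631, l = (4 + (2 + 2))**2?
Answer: -1/320743751 ≈ -3.1178e-9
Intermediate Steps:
l = 64 (l = (4 + 4)**2 = 8**2 = 64)
Z = -388 (Z = -2*(-50 - 1*(-244)) = -2*(-50 + 244) = -2*194 = -388)
E(G, h) = 1/(64 + h) (E(G, h) = 1/(h + 64) = 1/(64 + h))
E(Z, 457)/W = 1/((64 + 457)*(-615631)) = -1/615631/521 = (1/521)*(-1/615631) = -1/320743751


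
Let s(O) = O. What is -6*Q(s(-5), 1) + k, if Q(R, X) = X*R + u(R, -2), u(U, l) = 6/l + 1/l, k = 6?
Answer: 57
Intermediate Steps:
u(U, l) = 7/l (u(U, l) = 6/l + 1/l = 7/l)
Q(R, X) = -7/2 + R*X (Q(R, X) = X*R + 7/(-2) = R*X + 7*(-1/2) = R*X - 7/2 = -7/2 + R*X)
-6*Q(s(-5), 1) + k = -6*(-7/2 - 5*1) + 6 = -6*(-7/2 - 5) + 6 = -6*(-17/2) + 6 = 51 + 6 = 57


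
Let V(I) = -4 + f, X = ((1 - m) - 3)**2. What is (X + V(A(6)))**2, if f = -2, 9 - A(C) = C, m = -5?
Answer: 9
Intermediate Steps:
A(C) = 9 - C
X = 9 (X = ((1 - 1*(-5)) - 3)**2 = ((1 + 5) - 3)**2 = (6 - 3)**2 = 3**2 = 9)
V(I) = -6 (V(I) = -4 - 2 = -6)
(X + V(A(6)))**2 = (9 - 6)**2 = 3**2 = 9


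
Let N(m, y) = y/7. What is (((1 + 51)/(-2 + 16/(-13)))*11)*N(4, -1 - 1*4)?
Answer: 18590/147 ≈ 126.46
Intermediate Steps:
N(m, y) = y/7 (N(m, y) = y*(1/7) = y/7)
(((1 + 51)/(-2 + 16/(-13)))*11)*N(4, -1 - 1*4) = (((1 + 51)/(-2 + 16/(-13)))*11)*((-1 - 1*4)/7) = ((52/(-2 + 16*(-1/13)))*11)*((-1 - 4)/7) = ((52/(-2 - 16/13))*11)*((1/7)*(-5)) = ((52/(-42/13))*11)*(-5/7) = ((52*(-13/42))*11)*(-5/7) = -338/21*11*(-5/7) = -3718/21*(-5/7) = 18590/147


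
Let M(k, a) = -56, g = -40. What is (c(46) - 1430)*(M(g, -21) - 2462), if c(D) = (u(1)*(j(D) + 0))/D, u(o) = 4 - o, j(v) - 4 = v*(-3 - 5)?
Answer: 84191848/23 ≈ 3.6605e+6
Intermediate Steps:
j(v) = 4 - 8*v (j(v) = 4 + v*(-3 - 5) = 4 + v*(-8) = 4 - 8*v)
c(D) = (12 - 24*D)/D (c(D) = ((4 - 1*1)*((4 - 8*D) + 0))/D = ((4 - 1)*(4 - 8*D))/D = (3*(4 - 8*D))/D = (12 - 24*D)/D)
(c(46) - 1430)*(M(g, -21) - 2462) = ((-24 + 12/46) - 1430)*(-56 - 2462) = ((-24 + 12*(1/46)) - 1430)*(-2518) = ((-24 + 6/23) - 1430)*(-2518) = (-546/23 - 1430)*(-2518) = -33436/23*(-2518) = 84191848/23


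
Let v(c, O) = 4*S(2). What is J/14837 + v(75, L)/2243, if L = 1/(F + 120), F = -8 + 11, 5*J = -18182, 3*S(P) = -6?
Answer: -41375706/166396955 ≈ -0.24866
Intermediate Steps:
S(P) = -2 (S(P) = (⅓)*(-6) = -2)
J = -18182/5 (J = (⅕)*(-18182) = -18182/5 ≈ -3636.4)
F = 3
L = 1/123 (L = 1/(3 + 120) = 1/123 ≈ 0.0081301)
v(c, O) = -8 (v(c, O) = 4*(-2) = -8)
J/14837 + v(75, L)/2243 = -18182/5/14837 - 8/2243 = -18182/5*1/14837 - 8*1/2243 = -18182/74185 - 8/2243 = -41375706/166396955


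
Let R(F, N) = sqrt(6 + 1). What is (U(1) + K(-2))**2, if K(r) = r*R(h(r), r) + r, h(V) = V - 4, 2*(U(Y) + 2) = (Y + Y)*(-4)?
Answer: 92 + 32*sqrt(7) ≈ 176.66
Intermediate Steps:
U(Y) = -2 - 4*Y (U(Y) = -2 + ((Y + Y)*(-4))/2 = -2 + ((2*Y)*(-4))/2 = -2 + (-8*Y)/2 = -2 - 4*Y)
h(V) = -4 + V
R(F, N) = sqrt(7)
K(r) = r + r*sqrt(7) (K(r) = r*sqrt(7) + r = r + r*sqrt(7))
(U(1) + K(-2))**2 = ((-2 - 4*1) - 2*(1 + sqrt(7)))**2 = ((-2 - 4) + (-2 - 2*sqrt(7)))**2 = (-6 + (-2 - 2*sqrt(7)))**2 = (-8 - 2*sqrt(7))**2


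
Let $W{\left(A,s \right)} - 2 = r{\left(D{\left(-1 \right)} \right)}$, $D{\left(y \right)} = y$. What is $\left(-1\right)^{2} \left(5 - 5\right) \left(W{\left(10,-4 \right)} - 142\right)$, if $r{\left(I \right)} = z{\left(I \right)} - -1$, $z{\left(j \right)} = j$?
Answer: $0$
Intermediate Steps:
$r{\left(I \right)} = 1 + I$ ($r{\left(I \right)} = I - -1 = I + 1 = 1 + I$)
$W{\left(A,s \right)} = 2$ ($W{\left(A,s \right)} = 2 + \left(1 - 1\right) = 2 + 0 = 2$)
$\left(-1\right)^{2} \left(5 - 5\right) \left(W{\left(10,-4 \right)} - 142\right) = \left(-1\right)^{2} \left(5 - 5\right) \left(2 - 142\right) = 1 \cdot 0 \left(-140\right) = 0 \left(-140\right) = 0$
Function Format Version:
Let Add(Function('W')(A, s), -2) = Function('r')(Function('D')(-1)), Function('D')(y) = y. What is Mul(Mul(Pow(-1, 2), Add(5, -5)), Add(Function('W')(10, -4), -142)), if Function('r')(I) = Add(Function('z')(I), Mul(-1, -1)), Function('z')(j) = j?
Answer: 0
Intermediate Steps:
Function('r')(I) = Add(1, I) (Function('r')(I) = Add(I, Mul(-1, -1)) = Add(I, 1) = Add(1, I))
Function('W')(A, s) = 2 (Function('W')(A, s) = Add(2, Add(1, -1)) = Add(2, 0) = 2)
Mul(Mul(Pow(-1, 2), Add(5, -5)), Add(Function('W')(10, -4), -142)) = Mul(Mul(Pow(-1, 2), Add(5, -5)), Add(2, -142)) = Mul(Mul(1, 0), -140) = Mul(0, -140) = 0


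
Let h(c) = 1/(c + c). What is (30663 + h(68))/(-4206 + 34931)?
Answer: 4170169/4178600 ≈ 0.99798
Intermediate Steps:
h(c) = 1/(2*c)
(30663 + h(68))/(-4206 + 34931) = (30663 + (½)/68)/(-4206 + 34931) = (30663 + (½)*(1/68))/30725 = (30663 + 1/136)*(1/30725) = (4170169/136)*(1/30725) = 4170169/4178600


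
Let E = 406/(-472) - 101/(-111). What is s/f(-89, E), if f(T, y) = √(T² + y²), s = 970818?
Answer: 25431548328*√5435632822945/5435632822945 ≈ 10908.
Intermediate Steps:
E = 1303/26196 (E = 406*(-1/472) - 101*(-1/111) = -203/236 + 101/111 = 1303/26196 ≈ 0.049740)
s/f(-89, E) = 970818/(√((-89)² + (1303/26196)²)) = 970818/(√(7921 + 1697809/686230416)) = 970818/(√(5435632822945/686230416)) = 970818/((√5435632822945/26196)) = 970818*(26196*√5435632822945/5435632822945) = 25431548328*√5435632822945/5435632822945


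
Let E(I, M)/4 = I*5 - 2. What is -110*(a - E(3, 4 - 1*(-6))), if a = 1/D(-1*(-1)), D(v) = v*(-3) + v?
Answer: 5775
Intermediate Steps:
D(v) = -2*v (D(v) = -3*v + v = -2*v)
E(I, M) = -8 + 20*I (E(I, M) = 4*(I*5 - 2) = 4*(5*I - 2) = 4*(-2 + 5*I) = -8 + 20*I)
a = -½ (a = 1/(-(-2)*(-1)) = 1/(-2*1) = 1/(-2) = -½ ≈ -0.50000)
-110*(a - E(3, 4 - 1*(-6))) = -110*(-½ - (-8 + 20*3)) = -110*(-½ - (-8 + 60)) = -110*(-½ - 1*52) = -110*(-½ - 52) = -110*(-105/2) = 5775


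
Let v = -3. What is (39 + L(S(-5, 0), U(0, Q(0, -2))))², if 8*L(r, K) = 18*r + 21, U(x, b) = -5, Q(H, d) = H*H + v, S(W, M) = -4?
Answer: 68121/64 ≈ 1064.4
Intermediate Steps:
Q(H, d) = -3 + H² (Q(H, d) = H*H - 3 = H² - 3 = -3 + H²)
L(r, K) = 21/8 + 9*r/4 (L(r, K) = (18*r + 21)/8 = (21 + 18*r)/8 = 21/8 + 9*r/4)
(39 + L(S(-5, 0), U(0, Q(0, -2))))² = (39 + (21/8 + (9/4)*(-4)))² = (39 + (21/8 - 9))² = (39 - 51/8)² = (261/8)² = 68121/64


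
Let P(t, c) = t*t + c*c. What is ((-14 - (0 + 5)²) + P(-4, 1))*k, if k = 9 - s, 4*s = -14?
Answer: -275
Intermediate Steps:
s = -7/2 (s = (¼)*(-14) = -7/2 ≈ -3.5000)
P(t, c) = c² + t² (P(t, c) = t² + c² = c² + t²)
k = 25/2 (k = 9 - 1*(-7/2) = 9 + 7/2 = 25/2 ≈ 12.500)
((-14 - (0 + 5)²) + P(-4, 1))*k = ((-14 - (0 + 5)²) + (1² + (-4)²))*(25/2) = ((-14 - 1*5²) + (1 + 16))*(25/2) = ((-14 - 1*25) + 17)*(25/2) = ((-14 - 25) + 17)*(25/2) = (-39 + 17)*(25/2) = -22*25/2 = -275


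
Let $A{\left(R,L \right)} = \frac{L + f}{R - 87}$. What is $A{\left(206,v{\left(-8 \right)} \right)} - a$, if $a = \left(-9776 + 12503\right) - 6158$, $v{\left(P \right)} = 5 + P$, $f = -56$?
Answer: $\frac{408230}{119} \approx 3430.5$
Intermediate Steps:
$A{\left(R,L \right)} = \frac{-56 + L}{-87 + R}$ ($A{\left(R,L \right)} = \frac{L - 56}{R - 87} = \frac{-56 + L}{-87 + R}$)
$a = -3431$ ($a = 2727 - 6158 = -3431$)
$A{\left(206,v{\left(-8 \right)} \right)} - a = \frac{-56 + \left(5 - 8\right)}{-87 + 206} - -3431 = \frac{-56 - 3}{119} + 3431 = \frac{1}{119} \left(-59\right) + 3431 = - \frac{59}{119} + 3431 = \frac{408230}{119}$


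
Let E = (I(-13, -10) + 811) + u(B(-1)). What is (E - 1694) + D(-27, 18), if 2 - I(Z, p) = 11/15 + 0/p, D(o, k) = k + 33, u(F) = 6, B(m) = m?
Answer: -12371/15 ≈ -824.73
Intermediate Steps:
D(o, k) = 33 + k
I(Z, p) = 19/15 (I(Z, p) = 2 - (11/15 + 0/p) = 2 - (11*(1/15) + 0) = 2 - (11/15 + 0) = 2 - 1*11/15 = 2 - 11/15 = 19/15)
E = 12274/15 (E = (19/15 + 811) + 6 = 12184/15 + 6 = 12274/15 ≈ 818.27)
(E - 1694) + D(-27, 18) = (12274/15 - 1694) + (33 + 18) = -13136/15 + 51 = -12371/15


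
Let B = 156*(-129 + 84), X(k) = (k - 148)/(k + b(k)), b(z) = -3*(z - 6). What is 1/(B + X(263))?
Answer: -508/3566275 ≈ -0.00014245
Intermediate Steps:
b(z) = 18 - 3*z (b(z) = -3*(-6 + z) = 18 - 3*z)
X(k) = (-148 + k)/(18 - 2*k) (X(k) = (k - 148)/(k + (18 - 3*k)) = (-148 + k)/(18 - 2*k))
B = -7020 (B = 156*(-45) = -7020)
1/(B + X(263)) = 1/(-7020 + (148 - 1*263)/(2*(-9 + 263))) = 1/(-7020 + (½)*(148 - 263)/254) = 1/(-7020 + (½)*(1/254)*(-115)) = 1/(-7020 - 115/508) = 1/(-3566275/508) = -508/3566275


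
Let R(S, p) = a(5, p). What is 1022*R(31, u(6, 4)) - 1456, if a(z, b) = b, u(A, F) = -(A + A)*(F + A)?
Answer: -124096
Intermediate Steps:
u(A, F) = -2*A*(A + F)
R(S, p) = p
1022*R(31, u(6, 4)) - 1456 = 1022*(-2*6*(6 + 4)) - 1456 = 1022*(-2*6*10) - 1456 = 1022*(-120) - 1456 = -122640 - 1456 = -124096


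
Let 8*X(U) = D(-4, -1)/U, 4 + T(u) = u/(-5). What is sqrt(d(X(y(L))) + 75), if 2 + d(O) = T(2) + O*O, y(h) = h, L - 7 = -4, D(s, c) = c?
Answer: sqrt(987865)/120 ≈ 8.2826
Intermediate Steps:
T(u) = -4 - u/5 (T(u) = -4 + u/(-5) = -4 + u*(-1/5) = -4 - u/5)
L = 3 (L = 7 - 4 = 3)
X(U) = -1/(8*U) (X(U) = (-1/U)/8 = -1/(8*U))
d(O) = -32/5 + O**2 (d(O) = -2 + ((-4 - 1/5*2) + O*O) = -2 + ((-4 - 2/5) + O**2) = -2 + (-22/5 + O**2) = -32/5 + O**2)
sqrt(d(X(y(L))) + 75) = sqrt((-32/5 + (-1/8/3)**2) + 75) = sqrt((-32/5 + (-1/8*1/3)**2) + 75) = sqrt((-32/5 + (-1/24)**2) + 75) = sqrt((-32/5 + 1/576) + 75) = sqrt(-18427/2880 + 75) = sqrt(197573/2880) = sqrt(987865)/120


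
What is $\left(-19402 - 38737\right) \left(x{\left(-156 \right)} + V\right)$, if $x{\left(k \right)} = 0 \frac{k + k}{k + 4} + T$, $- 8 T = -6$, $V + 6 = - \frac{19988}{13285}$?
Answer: $\frac{20868238243}{53140} \approx 3.927 \cdot 10^{5}$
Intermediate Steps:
$V = - \frac{99698}{13285}$ ($V = -6 - \frac{19988}{13285} = - \frac{99698}{13285} \approx -7.5046$)
$T = \frac{3}{4}$ ($T = \left(- \frac{1}{8}\right) \left(-6\right) = \frac{3}{4} \approx 0.75$)
$x{\left(k \right)} = \frac{3}{4}$ ($x{\left(k \right)} = 0 \frac{k + k}{k + 4} + \frac{3}{4} = 0 \frac{2 k}{4 + k} + \frac{3}{4} = 0 + \frac{3}{4} = \frac{3}{4}$)
$\left(-19402 - 38737\right) \left(x{\left(-156 \right)} + V\right) = \left(-19402 - 38737\right) \left(\frac{3}{4} - \frac{99698}{13285}\right) = \left(-58139\right) \left(- \frac{358937}{53140}\right) = \frac{20868238243}{53140}$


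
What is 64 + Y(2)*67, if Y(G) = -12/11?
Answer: -100/11 ≈ -9.0909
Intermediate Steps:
Y(G) = -12/11 (Y(G) = -12*1/11 = -12/11)
64 + Y(2)*67 = 64 - 12/11*67 = 64 - 804/11 = -100/11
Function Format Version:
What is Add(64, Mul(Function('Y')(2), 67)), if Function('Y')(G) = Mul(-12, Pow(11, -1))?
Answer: Rational(-100, 11) ≈ -9.0909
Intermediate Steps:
Function('Y')(G) = Rational(-12, 11) (Function('Y')(G) = Mul(-12, Rational(1, 11)) = Rational(-12, 11))
Add(64, Mul(Function('Y')(2), 67)) = Add(64, Mul(Rational(-12, 11), 67)) = Add(64, Rational(-804, 11)) = Rational(-100, 11)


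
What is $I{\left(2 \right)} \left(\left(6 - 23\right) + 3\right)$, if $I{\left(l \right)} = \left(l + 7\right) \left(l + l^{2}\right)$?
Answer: $-756$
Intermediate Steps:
$I{\left(l \right)} = \left(7 + l\right) \left(l + l^{2}\right)$
$I{\left(2 \right)} \left(\left(6 - 23\right) + 3\right) = 2 \left(7 + 2^{2} + 8 \cdot 2\right) \left(\left(6 - 23\right) + 3\right) = 2 \left(7 + 4 + 16\right) \left(\left(6 - 23\right) + 3\right) = 2 \cdot 27 \left(-17 + 3\right) = 54 \left(-14\right) = -756$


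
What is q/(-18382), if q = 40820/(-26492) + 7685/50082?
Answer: 460189055/6097182306852 ≈ 7.5476e-5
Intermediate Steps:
q = -460189055/331693086 (q = 40820*(-1/26492) + 7685*(1/50082) = -10205/6623 + 7685/50082 = -460189055/331693086 ≈ -1.3874)
q/(-18382) = -460189055/331693086/(-18382) = -460189055/331693086*(-1/18382) = 460189055/6097182306852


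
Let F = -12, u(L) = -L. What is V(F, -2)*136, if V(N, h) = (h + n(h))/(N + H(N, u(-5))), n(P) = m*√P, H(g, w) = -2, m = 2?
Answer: 136/7 - 136*I*√2/7 ≈ 19.429 - 27.476*I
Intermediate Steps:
n(P) = 2*√P
V(N, h) = (h + 2*√h)/(-2 + N) (V(N, h) = (h + 2*√h)/(N - 2) = (h + 2*√h)/(-2 + N))
V(F, -2)*136 = ((-2 + 2*√(-2))/(-2 - 12))*136 = ((-2 + 2*(I*√2))/(-14))*136 = -(-2 + 2*I*√2)/14*136 = (⅐ - I*√2/7)*136 = 136/7 - 136*I*√2/7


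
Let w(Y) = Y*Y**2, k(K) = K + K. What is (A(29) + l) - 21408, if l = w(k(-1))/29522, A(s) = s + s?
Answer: -315147354/14761 ≈ -21350.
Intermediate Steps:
k(K) = 2*K
w(Y) = Y**3
A(s) = 2*s
l = -4/14761 (l = (2*(-1))**3/29522 = (-2)**3*(1/29522) = -8*1/29522 = -4/14761 ≈ -0.00027098)
(A(29) + l) - 21408 = (2*29 - 4/14761) - 21408 = (58 - 4/14761) - 21408 = 856134/14761 - 21408 = -315147354/14761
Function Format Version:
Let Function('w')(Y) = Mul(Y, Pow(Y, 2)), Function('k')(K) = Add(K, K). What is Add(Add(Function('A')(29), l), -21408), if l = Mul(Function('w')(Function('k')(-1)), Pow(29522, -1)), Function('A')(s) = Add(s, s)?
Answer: Rational(-315147354, 14761) ≈ -21350.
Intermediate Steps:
Function('k')(K) = Mul(2, K)
Function('w')(Y) = Pow(Y, 3)
Function('A')(s) = Mul(2, s)
l = Rational(-4, 14761) (l = Mul(Pow(Mul(2, -1), 3), Pow(29522, -1)) = Mul(Pow(-2, 3), Rational(1, 29522)) = Mul(-8, Rational(1, 29522)) = Rational(-4, 14761) ≈ -0.00027098)
Add(Add(Function('A')(29), l), -21408) = Add(Add(Mul(2, 29), Rational(-4, 14761)), -21408) = Add(Add(58, Rational(-4, 14761)), -21408) = Add(Rational(856134, 14761), -21408) = Rational(-315147354, 14761)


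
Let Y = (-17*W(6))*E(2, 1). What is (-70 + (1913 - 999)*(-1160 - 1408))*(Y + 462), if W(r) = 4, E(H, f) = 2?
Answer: -765194372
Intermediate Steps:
Y = -136 (Y = -17*4*2 = -68*2 = -136)
(-70 + (1913 - 999)*(-1160 - 1408))*(Y + 462) = (-70 + (1913 - 999)*(-1160 - 1408))*(-136 + 462) = (-70 + 914*(-2568))*326 = (-70 - 2347152)*326 = -2347222*326 = -765194372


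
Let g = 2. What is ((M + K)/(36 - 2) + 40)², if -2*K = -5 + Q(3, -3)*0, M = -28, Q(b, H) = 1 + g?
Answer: 24649/16 ≈ 1540.6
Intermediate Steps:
Q(b, H) = 3 (Q(b, H) = 1 + 2 = 3)
K = 5/2 (K = -(-5 + 3*0)/2 = -(-5 + 0)/2 = -½*(-5) = 5/2 ≈ 2.5000)
((M + K)/(36 - 2) + 40)² = ((-28 + 5/2)/(36 - 2) + 40)² = (-51/2/34 + 40)² = (-51/2*1/34 + 40)² = (-¾ + 40)² = (157/4)² = 24649/16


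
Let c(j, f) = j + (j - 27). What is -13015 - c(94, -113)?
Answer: -13176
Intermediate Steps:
c(j, f) = -27 + 2*j (c(j, f) = j + (-27 + j) = -27 + 2*j)
-13015 - c(94, -113) = -13015 - (-27 + 2*94) = -13015 - (-27 + 188) = -13015 - 1*161 = -13015 - 161 = -13176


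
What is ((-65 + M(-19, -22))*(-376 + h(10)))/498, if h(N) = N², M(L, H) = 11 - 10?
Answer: 2944/83 ≈ 35.470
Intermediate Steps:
M(L, H) = 1
((-65 + M(-19, -22))*(-376 + h(10)))/498 = ((-65 + 1)*(-376 + 10²))/498 = -64*(-376 + 100)*(1/498) = -64*(-276)*(1/498) = 17664*(1/498) = 2944/83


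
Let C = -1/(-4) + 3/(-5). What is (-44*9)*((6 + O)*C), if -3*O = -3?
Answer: 4851/5 ≈ 970.20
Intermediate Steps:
O = 1 (O = -1/3*(-3) = 1)
C = -7/20 (C = -1*(-1/4) + 3*(-1/5) = 1/4 - 3/5 = -7/20 ≈ -0.35000)
(-44*9)*((6 + O)*C) = (-44*9)*((6 + 1)*(-7/20)) = -2772*(-7)/20 = -396*(-49/20) = 4851/5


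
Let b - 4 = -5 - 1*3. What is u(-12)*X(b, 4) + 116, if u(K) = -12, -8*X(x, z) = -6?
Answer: 107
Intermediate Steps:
b = -4 (b = 4 + (-5 - 1*3) = 4 + (-5 - 3) = 4 - 8 = -4)
X(x, z) = 3/4 (X(x, z) = -1/8*(-6) = 3/4)
u(-12)*X(b, 4) + 116 = -12*3/4 + 116 = -9 + 116 = 107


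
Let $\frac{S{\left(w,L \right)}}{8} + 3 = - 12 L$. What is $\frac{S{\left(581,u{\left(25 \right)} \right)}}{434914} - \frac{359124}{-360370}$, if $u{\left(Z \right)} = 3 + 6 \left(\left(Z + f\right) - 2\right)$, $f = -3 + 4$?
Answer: $\frac{37773466254}{39182489545} \approx 0.96404$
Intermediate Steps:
$f = 1$
$u{\left(Z \right)} = -3 + 6 Z$ ($u{\left(Z \right)} = 3 + 6 \left(\left(Z + 1\right) - 2\right) = 3 + 6 \left(\left(1 + Z\right) - 2\right) = 3 + 6 \left(-1 + Z\right) = 3 + \left(-6 + 6 Z\right) = -3 + 6 Z$)
$S{\left(w,L \right)} = -24 - 96 L$ ($S{\left(w,L \right)} = -24 + 8 \left(- 12 L\right) = -24 - 96 L$)
$\frac{S{\left(581,u{\left(25 \right)} \right)}}{434914} - \frac{359124}{-360370} = \frac{-24 - 96 \left(-3 + 6 \cdot 25\right)}{434914} - \frac{359124}{-360370} = \left(-24 - 96 \left(-3 + 150\right)\right) \frac{1}{434914} - - \frac{179562}{180185} = \left(-24 - 14112\right) \frac{1}{434914} + \frac{179562}{180185} = \left(-14136\right) \frac{1}{434914} + \frac{179562}{180185} = - \frac{7068}{217457} + \frac{179562}{180185} = \frac{37773466254}{39182489545}$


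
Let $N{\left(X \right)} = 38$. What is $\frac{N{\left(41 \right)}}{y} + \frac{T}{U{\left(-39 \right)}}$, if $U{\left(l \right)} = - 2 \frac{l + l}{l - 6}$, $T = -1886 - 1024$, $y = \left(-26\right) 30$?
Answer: $\frac{163678}{195} \approx 839.37$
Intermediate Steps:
$y = -780$
$T = -2910$
$U{\left(l \right)} = - \frac{4 l}{-6 + l}$ ($U{\left(l \right)} = - 2 \frac{2 l}{-6 + l} = - \frac{4 l}{-6 + l}$)
$\frac{N{\left(41 \right)}}{y} + \frac{T}{U{\left(-39 \right)}} = \frac{38}{-780} - \frac{2910}{\left(-4\right) \left(-39\right) \frac{1}{-6 - 39}} = 38 \left(- \frac{1}{780}\right) - \frac{2910}{\left(-4\right) \left(-39\right) \frac{1}{-45}} = - \frac{19}{390} - \frac{2910}{\left(-4\right) \left(-39\right) \left(- \frac{1}{45}\right)} = - \frac{19}{390} - \frac{2910}{- \frac{52}{15}} = - \frac{19}{390} - - \frac{21825}{26} = - \frac{19}{390} + \frac{21825}{26} = \frac{163678}{195}$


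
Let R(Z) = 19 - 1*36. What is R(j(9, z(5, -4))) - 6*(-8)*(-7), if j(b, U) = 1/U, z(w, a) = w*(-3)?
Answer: -353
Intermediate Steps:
z(w, a) = -3*w
R(Z) = -17 (R(Z) = 19 - 36 = -17)
R(j(9, z(5, -4))) - 6*(-8)*(-7) = -17 - 6*(-8)*(-7) = -17 - (-48)*(-7) = -17 - 1*336 = -17 - 336 = -353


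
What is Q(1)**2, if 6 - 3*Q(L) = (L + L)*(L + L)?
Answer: 4/9 ≈ 0.44444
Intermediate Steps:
Q(L) = 2 - 4*L**2/3 (Q(L) = 2 - (L + L)*(L + L)/3 = 2 - 2*L*2*L/3 = 2 - 4*L**2/3)
Q(1)**2 = (2 - 4/3*1**2)**2 = (2 - 4/3*1)**2 = (2 - 4/3)**2 = (2/3)**2 = 4/9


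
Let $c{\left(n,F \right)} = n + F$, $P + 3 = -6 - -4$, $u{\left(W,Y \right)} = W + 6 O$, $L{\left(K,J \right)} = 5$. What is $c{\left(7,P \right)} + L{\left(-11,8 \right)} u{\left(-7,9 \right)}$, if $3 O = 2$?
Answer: $-13$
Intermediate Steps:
$O = \frac{2}{3}$ ($O = \frac{1}{3} \cdot 2 = \frac{2}{3} \approx 0.66667$)
$u{\left(W,Y \right)} = 4 + W$ ($u{\left(W,Y \right)} = W + 6 \cdot \frac{2}{3} = W + 4 = 4 + W$)
$P = -5$ ($P = -3 - 2 = -5$)
$c{\left(n,F \right)} = F + n$
$c{\left(7,P \right)} + L{\left(-11,8 \right)} u{\left(-7,9 \right)} = \left(-5 + 7\right) + 5 \left(4 - 7\right) = 2 + 5 \left(-3\right) = 2 - 15 = -13$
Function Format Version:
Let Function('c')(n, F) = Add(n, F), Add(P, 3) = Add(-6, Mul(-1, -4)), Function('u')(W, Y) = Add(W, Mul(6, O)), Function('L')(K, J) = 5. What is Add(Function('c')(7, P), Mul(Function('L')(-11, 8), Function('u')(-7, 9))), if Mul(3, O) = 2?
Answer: -13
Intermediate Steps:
O = Rational(2, 3) (O = Mul(Rational(1, 3), 2) = Rational(2, 3) ≈ 0.66667)
Function('u')(W, Y) = Add(4, W) (Function('u')(W, Y) = Add(W, Mul(6, Rational(2, 3))) = Add(W, 4) = Add(4, W))
P = -5 (P = Add(-3, Add(-6, Mul(-1, -4))) = Add(-3, Add(-6, 4)) = Add(-3, -2) = -5)
Function('c')(n, F) = Add(F, n)
Add(Function('c')(7, P), Mul(Function('L')(-11, 8), Function('u')(-7, 9))) = Add(Add(-5, 7), Mul(5, Add(4, -7))) = Add(2, Mul(5, -3)) = Add(2, -15) = -13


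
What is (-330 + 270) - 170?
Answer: -230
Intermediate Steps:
(-330 + 270) - 170 = -60 - 170 = -230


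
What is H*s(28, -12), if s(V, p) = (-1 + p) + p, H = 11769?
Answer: -294225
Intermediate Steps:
s(V, p) = -1 + 2*p
H*s(28, -12) = 11769*(-1 + 2*(-12)) = 11769*(-1 - 24) = 11769*(-25) = -294225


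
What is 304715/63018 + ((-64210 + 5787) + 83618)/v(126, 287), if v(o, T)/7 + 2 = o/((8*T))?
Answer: -259708687045/140719194 ≈ -1845.6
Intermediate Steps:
v(o, T) = -14 + 7*o/(8*T) (v(o, T) = -14 + 7*(o/((8*T))) = -14 + 7*(o*(1/(8*T))) = -14 + 7*(o/(8*T)) = -14 + 7*o/(8*T))
304715/63018 + ((-64210 + 5787) + 83618)/v(126, 287) = 304715/63018 + ((-64210 + 5787) + 83618)/(-14 + (7/8)*126/287) = 304715*(1/63018) + (-58423 + 83618)/(-14 + (7/8)*126*(1/287)) = 304715/63018 + 25195/(-14 + 63/164) = 304715/63018 + 25195/(-2233/164) = 304715/63018 + 25195*(-164/2233) = 304715/63018 - 4131980/2233 = -259708687045/140719194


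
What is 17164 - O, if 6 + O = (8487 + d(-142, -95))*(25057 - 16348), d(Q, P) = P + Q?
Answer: -71832080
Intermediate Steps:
O = 71849244 (O = -6 + (8487 + (-95 - 142))*(25057 - 16348) = -6 + (8487 - 237)*8709 = -6 + 8250*8709 = -6 + 71849250 = 71849244)
17164 - O = 17164 - 1*71849244 = 17164 - 71849244 = -71832080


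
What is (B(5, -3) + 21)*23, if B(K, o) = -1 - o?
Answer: 529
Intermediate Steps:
(B(5, -3) + 21)*23 = ((-1 - 1*(-3)) + 21)*23 = ((-1 + 3) + 21)*23 = (2 + 21)*23 = 23*23 = 529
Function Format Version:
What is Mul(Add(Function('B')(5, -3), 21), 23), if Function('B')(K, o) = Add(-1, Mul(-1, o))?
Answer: 529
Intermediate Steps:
Mul(Add(Function('B')(5, -3), 21), 23) = Mul(Add(Add(-1, Mul(-1, -3)), 21), 23) = Mul(Add(Add(-1, 3), 21), 23) = Mul(Add(2, 21), 23) = Mul(23, 23) = 529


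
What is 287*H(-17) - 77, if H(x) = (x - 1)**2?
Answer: 92911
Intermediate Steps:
H(x) = (-1 + x)**2
287*H(-17) - 77 = 287*(-1 - 17)**2 - 77 = 287*(-18)**2 - 77 = 287*324 - 77 = 92988 - 77 = 92911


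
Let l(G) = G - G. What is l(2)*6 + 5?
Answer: 5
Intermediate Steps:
l(G) = 0
l(2)*6 + 5 = 0*6 + 5 = 0 + 5 = 5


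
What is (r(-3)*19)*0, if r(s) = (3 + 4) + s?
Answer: 0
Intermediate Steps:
r(s) = 7 + s
(r(-3)*19)*0 = ((7 - 3)*19)*0 = (4*19)*0 = 76*0 = 0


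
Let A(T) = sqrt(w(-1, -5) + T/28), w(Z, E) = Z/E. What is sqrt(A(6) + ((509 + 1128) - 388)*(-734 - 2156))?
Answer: sqrt(-17687089000 + 70*sqrt(2030))/70 ≈ 1899.9*I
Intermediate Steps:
A(T) = sqrt(1/5 + T/28) (A(T) = sqrt(-1/(-5) + T/28) = sqrt(-1*(-1/5) + T*(1/28)) = sqrt(1/5 + T/28))
sqrt(A(6) + ((509 + 1128) - 388)*(-734 - 2156)) = sqrt(sqrt(980 + 175*6)/70 + ((509 + 1128) - 388)*(-734 - 2156)) = sqrt(sqrt(980 + 1050)/70 + (1637 - 388)*(-2890)) = sqrt(sqrt(2030)/70 + 1249*(-2890)) = sqrt(sqrt(2030)/70 - 3609610) = sqrt(-3609610 + sqrt(2030)/70)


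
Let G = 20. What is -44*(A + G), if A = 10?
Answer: -1320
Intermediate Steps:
-44*(A + G) = -44*(10 + 20) = -44*30 = -1320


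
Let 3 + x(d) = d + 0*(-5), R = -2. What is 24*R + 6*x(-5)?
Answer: -96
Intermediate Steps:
x(d) = -3 + d (x(d) = -3 + (d + 0*(-5)) = -3 + (d + 0) = -3 + d)
24*R + 6*x(-5) = 24*(-2) + 6*(-3 - 5) = -48 + 6*(-8) = -48 - 48 = -96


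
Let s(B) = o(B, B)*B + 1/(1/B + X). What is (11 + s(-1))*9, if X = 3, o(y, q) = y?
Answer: 225/2 ≈ 112.50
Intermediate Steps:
s(B) = B² + 1/(3 + 1/B) (s(B) = B*B + 1/(1/B + 3) = B² + 1/(3 + 1/B))
(11 + s(-1))*9 = (11 - (1 - 1 + 3*(-1)²)/(1 + 3*(-1)))*9 = (11 - (1 - 1 + 3*1)/(1 - 3))*9 = (11 - 1*(1 - 1 + 3)/(-2))*9 = (11 - 1*(-½)*3)*9 = (11 + 3/2)*9 = (25/2)*9 = 225/2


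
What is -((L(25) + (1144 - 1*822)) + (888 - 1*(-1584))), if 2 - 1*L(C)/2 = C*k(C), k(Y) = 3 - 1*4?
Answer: -2848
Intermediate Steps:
k(Y) = -1 (k(Y) = 3 - 4 = -1)
L(C) = 4 + 2*C (L(C) = 4 - 2*C*(-1) = 4 - (-2)*C = 4 + 2*C)
-((L(25) + (1144 - 1*822)) + (888 - 1*(-1584))) = -(((4 + 2*25) + (1144 - 1*822)) + (888 - 1*(-1584))) = -(((4 + 50) + (1144 - 822)) + (888 + 1584)) = -((54 + 322) + 2472) = -(376 + 2472) = -1*2848 = -2848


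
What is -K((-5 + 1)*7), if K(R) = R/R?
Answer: -1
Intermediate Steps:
K(R) = 1
-K((-5 + 1)*7) = -1*1 = -1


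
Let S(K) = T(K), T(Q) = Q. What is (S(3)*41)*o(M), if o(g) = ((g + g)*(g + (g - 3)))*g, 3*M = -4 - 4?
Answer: -131200/9 ≈ -14578.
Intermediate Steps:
S(K) = K
M = -8/3 (M = (-4 - 4)/3 = (⅓)*(-8) = -8/3 ≈ -2.6667)
o(g) = 2*g²*(-3 + 2*g) (o(g) = ((2*g)*(g + (-3 + g)))*g = ((2*g)*(-3 + 2*g))*g = (2*g*(-3 + 2*g))*g = 2*g²*(-3 + 2*g))
(S(3)*41)*o(M) = (3*41)*((-8/3)²*(-6 + 4*(-8/3))) = 123*(64*(-6 - 32/3)/9) = 123*((64/9)*(-50/3)) = 123*(-3200/27) = -131200/9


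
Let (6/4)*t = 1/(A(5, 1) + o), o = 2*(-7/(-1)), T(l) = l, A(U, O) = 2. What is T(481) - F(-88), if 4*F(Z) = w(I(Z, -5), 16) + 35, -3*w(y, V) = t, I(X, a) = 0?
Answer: 136009/288 ≈ 472.25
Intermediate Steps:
o = 14 (o = 2*(-7*(-1)) = 2*7 = 14)
t = 1/24 (t = 2/(3*(2 + 14)) = (⅔)/16 = (⅔)*(1/16) = 1/24 ≈ 0.041667)
w(y, V) = -1/72 (w(y, V) = -⅓*1/24 = -1/72)
F(Z) = 2519/288 (F(Z) = (-1/72 + 35)/4 = (¼)*(2519/72) = 2519/288)
T(481) - F(-88) = 481 - 1*2519/288 = 481 - 2519/288 = 136009/288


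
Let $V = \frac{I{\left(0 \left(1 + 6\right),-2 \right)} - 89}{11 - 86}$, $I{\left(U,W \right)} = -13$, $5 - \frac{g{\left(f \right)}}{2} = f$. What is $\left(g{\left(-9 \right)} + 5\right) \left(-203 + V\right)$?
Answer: $- \frac{166353}{25} \approx -6654.1$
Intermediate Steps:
$g{\left(f \right)} = 10 - 2 f$
$V = \frac{34}{25}$ ($V = \frac{-13 - 89}{11 - 86} = - \frac{102}{-75} = \left(-102\right) \left(- \frac{1}{75}\right) = \frac{34}{25} \approx 1.36$)
$\left(g{\left(-9 \right)} + 5\right) \left(-203 + V\right) = \left(\left(10 - -18\right) + 5\right) \left(-203 + \frac{34}{25}\right) = \left(\left(10 + 18\right) + 5\right) \left(- \frac{5041}{25}\right) = \left(28 + 5\right) \left(- \frac{5041}{25}\right) = 33 \left(- \frac{5041}{25}\right) = - \frac{166353}{25}$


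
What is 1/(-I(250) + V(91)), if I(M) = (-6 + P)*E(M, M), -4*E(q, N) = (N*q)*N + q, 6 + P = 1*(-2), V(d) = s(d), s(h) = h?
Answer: -1/54688284 ≈ -1.8285e-8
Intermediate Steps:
V(d) = d
P = -8 (P = -6 + 1*(-2) = -6 - 2 = -8)
E(q, N) = -q/4 - q*N²/4 (E(q, N) = -((N*q)*N + q)/4 = -(q*N² + q)/4 = -(q + q*N²)/4 = -q/4 - q*N²/4)
I(M) = 7*M*(1 + M²)/2 (I(M) = (-6 - 8)*(-M*(1 + M²)/4) = -(-7)*M*(1 + M²)/2 = 7*M*(1 + M²)/2)
1/(-I(250) + V(91)) = 1/(-7*250*(1 + 250²)/2 + 91) = 1/(-7*250*(1 + 62500)/2 + 91) = 1/(-7*250*62501/2 + 91) = 1/(-1*54688375 + 91) = 1/(-54688375 + 91) = 1/(-54688284) = -1/54688284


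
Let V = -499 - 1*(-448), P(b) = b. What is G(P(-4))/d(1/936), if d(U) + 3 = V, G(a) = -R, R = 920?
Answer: 460/27 ≈ 17.037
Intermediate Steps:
G(a) = -920 (G(a) = -1*920 = -920)
V = -51 (V = -499 + 448 = -51)
d(U) = -54 (d(U) = -3 - 51 = -54)
G(P(-4))/d(1/936) = -920/(-54) = -920*(-1/54) = 460/27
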